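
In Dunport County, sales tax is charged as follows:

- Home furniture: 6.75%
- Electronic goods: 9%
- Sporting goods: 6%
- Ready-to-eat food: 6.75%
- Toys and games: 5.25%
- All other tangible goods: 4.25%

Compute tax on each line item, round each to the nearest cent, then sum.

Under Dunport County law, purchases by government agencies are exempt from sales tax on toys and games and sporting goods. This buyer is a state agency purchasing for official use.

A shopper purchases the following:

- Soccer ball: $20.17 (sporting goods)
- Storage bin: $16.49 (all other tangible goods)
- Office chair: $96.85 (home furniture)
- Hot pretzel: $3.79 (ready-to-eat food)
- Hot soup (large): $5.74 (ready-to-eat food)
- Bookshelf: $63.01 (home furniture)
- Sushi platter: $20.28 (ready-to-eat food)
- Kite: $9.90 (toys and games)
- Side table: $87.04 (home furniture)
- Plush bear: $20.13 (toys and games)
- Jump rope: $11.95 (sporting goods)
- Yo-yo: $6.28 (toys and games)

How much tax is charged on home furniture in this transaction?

Office chair $96.85: home furniture → 6.75% → $6.54
Bookshelf $63.01: home furniture → 6.75% → $4.25
Side table $87.04: home furniture → 6.75% → $5.88
Tax on home furniture = $6.54 + $4.25 + $5.88 = $16.67

$16.67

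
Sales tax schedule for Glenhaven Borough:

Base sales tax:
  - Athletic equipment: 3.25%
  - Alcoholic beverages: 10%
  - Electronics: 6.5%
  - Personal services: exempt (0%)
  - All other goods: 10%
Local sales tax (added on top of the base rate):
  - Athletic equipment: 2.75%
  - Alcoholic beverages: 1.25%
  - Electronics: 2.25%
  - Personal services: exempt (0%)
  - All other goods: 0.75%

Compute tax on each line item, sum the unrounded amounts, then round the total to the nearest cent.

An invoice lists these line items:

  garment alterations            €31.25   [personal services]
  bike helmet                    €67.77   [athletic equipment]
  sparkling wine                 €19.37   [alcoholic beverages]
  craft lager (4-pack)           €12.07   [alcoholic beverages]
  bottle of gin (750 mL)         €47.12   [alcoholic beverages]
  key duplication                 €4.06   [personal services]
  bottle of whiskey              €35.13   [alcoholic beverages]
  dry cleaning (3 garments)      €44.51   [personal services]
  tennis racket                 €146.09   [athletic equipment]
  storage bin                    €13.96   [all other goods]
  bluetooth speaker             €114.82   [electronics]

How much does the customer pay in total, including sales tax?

Garment alterations €31.25: personal services → 0% + 0% local = 0% → €0.00
Bike helmet €67.77: athletic equipment → 3.25% + 2.75% local = 6% → €4.0662
Sparkling wine €19.37: alcoholic beverages → 10% + 1.25% local = 11.25% → €2.179125
Craft lager (4-pack) €12.07: alcoholic beverages → 10% + 1.25% local = 11.25% → €1.357875
Bottle of gin (750 mL) €47.12: alcoholic beverages → 10% + 1.25% local = 11.25% → €5.301
Key duplication €4.06: personal services → 0% + 0% local = 0% → €0.00
Bottle of whiskey €35.13: alcoholic beverages → 10% + 1.25% local = 11.25% → €3.952125
Dry cleaning (3 garments) €44.51: personal services → 0% + 0% local = 0% → €0.00
Tennis racket €146.09: athletic equipment → 3.25% + 2.75% local = 6% → €8.7654
Storage bin €13.96: all other goods → 10% + 0.75% local = 10.75% → €1.5007
Bluetooth speaker €114.82: electronics → 6.5% + 2.25% local = 8.75% → €10.04675
Subtotal = €536.15; unrounded tax = €37.169175 → €37.17; total due = €573.32

€573.32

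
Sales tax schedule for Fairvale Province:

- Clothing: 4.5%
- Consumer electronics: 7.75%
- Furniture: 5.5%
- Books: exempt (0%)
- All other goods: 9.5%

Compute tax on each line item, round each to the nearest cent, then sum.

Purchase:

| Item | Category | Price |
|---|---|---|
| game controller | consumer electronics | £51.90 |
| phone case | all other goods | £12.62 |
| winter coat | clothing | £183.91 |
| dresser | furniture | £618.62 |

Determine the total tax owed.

£47.52

Game controller £51.90: consumer electronics → 7.75% → £4.02
Phone case £12.62: all other goods → 9.5% → £1.20
Winter coat £183.91: clothing → 4.5% → £8.28
Dresser £618.62: furniture → 5.5% → £34.02
Total tax = £4.02 + £1.20 + £8.28 + £34.02 = £47.52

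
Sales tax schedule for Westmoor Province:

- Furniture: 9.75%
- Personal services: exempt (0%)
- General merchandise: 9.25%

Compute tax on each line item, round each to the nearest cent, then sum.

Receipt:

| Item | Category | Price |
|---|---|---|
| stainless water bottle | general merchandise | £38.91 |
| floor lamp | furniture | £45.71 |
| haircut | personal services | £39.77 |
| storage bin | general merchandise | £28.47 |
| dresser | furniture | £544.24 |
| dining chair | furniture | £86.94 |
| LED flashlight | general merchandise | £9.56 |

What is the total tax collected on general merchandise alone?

£7.11

Stainless water bottle £38.91: general merchandise → 9.25% → £3.60
Storage bin £28.47: general merchandise → 9.25% → £2.63
LED flashlight £9.56: general merchandise → 9.25% → £0.88
Tax on general merchandise = £3.60 + £2.63 + £0.88 = £7.11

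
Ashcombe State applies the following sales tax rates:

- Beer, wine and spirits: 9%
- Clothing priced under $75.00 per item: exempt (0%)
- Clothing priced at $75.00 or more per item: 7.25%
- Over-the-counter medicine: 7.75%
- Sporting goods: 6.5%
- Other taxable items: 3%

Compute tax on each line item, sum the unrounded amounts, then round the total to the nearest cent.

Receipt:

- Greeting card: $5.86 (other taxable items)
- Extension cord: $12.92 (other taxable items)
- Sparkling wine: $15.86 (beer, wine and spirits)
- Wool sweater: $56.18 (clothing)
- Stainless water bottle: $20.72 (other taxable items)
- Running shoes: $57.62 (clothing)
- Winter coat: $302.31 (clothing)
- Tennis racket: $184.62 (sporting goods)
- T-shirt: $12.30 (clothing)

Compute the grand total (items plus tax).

Greeting card $5.86: other taxable items → 3% → $0.1758
Extension cord $12.92: other taxable items → 3% → $0.3876
Sparkling wine $15.86: beer, wine and spirits → 9% → $1.4274
Wool sweater $56.18: clothing, under $75.00 → 0% → $0.00
Stainless water bottle $20.72: other taxable items → 3% → $0.6216
Running shoes $57.62: clothing, under $75.00 → 0% → $0.00
Winter coat $302.31: clothing, $75.00 or more → 7.25% → $21.917475
Tennis racket $184.62: sporting goods → 6.5% → $12.0003
T-shirt $12.30: clothing, under $75.00 → 0% → $0.00
Subtotal = $668.39; unrounded tax = $36.530175 → $36.53; total due = $704.92

$704.92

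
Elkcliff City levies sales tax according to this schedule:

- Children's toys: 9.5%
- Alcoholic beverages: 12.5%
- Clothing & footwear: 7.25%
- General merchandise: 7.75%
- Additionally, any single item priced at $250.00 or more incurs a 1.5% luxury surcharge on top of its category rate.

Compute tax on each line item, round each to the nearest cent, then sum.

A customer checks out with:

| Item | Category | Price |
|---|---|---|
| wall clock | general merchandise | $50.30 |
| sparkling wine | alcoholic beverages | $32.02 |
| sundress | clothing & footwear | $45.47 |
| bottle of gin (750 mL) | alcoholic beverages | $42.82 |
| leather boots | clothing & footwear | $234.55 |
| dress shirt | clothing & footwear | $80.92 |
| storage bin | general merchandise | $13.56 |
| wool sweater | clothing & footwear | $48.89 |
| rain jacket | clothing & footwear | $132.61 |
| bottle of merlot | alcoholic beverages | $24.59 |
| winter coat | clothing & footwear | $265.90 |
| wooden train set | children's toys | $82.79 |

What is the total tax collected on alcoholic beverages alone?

$12.42

Sparkling wine $32.02: alcoholic beverages → 12.5% → $4.00
Bottle of gin (750 mL) $42.82: alcoholic beverages → 12.5% → $5.35
Bottle of merlot $24.59: alcoholic beverages → 12.5% → $3.07
Tax on alcoholic beverages = $4.00 + $5.35 + $3.07 = $12.42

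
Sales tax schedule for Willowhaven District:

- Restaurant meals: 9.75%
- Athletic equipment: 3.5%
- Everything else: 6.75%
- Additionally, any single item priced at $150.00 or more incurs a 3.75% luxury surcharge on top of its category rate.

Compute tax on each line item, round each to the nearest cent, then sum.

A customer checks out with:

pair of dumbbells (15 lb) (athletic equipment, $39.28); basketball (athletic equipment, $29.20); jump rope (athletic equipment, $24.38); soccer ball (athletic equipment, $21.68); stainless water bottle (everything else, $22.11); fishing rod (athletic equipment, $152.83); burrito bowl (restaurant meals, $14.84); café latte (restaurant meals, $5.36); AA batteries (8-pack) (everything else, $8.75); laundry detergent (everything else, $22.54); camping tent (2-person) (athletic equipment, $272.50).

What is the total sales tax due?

$40.41

Pair of dumbbells (15 lb) $39.28: athletic equipment → 3.5% → $1.37
Basketball $29.20: athletic equipment → 3.5% → $1.02
Jump rope $24.38: athletic equipment → 3.5% → $0.85
Soccer ball $21.68: athletic equipment → 3.5% → $0.76
Stainless water bottle $22.11: everything else → 6.75% → $1.49
Fishing rod $152.83: athletic equipment → 3.5% + 3.75% surcharge = 7.25% → $11.08
Burrito bowl $14.84: restaurant meals → 9.75% → $1.45
Café latte $5.36: restaurant meals → 9.75% → $0.52
AA batteries (8-pack) $8.75: everything else → 6.75% → $0.59
Laundry detergent $22.54: everything else → 6.75% → $1.52
Camping tent (2-person) $272.50: athletic equipment → 3.5% + 3.75% surcharge = 7.25% → $19.76
Total tax = $1.37 + $1.02 + $0.85 + $0.76 + $1.49 + $11.08 + $1.45 + $0.52 + $0.59 + $1.52 + $19.76 = $40.41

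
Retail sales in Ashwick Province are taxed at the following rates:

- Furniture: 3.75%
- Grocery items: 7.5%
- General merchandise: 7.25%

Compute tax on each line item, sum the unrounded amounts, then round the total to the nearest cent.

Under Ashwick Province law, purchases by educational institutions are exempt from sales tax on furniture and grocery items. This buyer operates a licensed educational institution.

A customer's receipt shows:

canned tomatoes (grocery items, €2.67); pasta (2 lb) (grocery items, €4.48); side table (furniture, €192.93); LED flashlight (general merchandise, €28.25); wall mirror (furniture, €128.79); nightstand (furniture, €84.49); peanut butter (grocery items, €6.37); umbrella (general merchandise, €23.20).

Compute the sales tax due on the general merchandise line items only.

€3.73

LED flashlight €28.25: general merchandise → 7.25% → €2.048125
Umbrella €23.20: general merchandise → 7.25% → €1.682
Tax on general merchandise: unrounded sum = €3.730125 → €3.73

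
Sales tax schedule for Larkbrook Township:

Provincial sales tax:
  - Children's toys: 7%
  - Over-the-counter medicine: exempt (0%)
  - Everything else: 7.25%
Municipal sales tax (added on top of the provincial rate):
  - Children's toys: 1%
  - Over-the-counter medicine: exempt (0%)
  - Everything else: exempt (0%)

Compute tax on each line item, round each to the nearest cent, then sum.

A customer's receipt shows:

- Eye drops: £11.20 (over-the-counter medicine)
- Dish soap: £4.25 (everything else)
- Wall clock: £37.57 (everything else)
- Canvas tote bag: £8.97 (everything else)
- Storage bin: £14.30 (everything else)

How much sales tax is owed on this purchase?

£4.72

Eye drops £11.20: over-the-counter medicine → 0% + 0% municipal = 0% → £0.00
Dish soap £4.25: everything else → 7.25% + 0% municipal = 7.25% → £0.31
Wall clock £37.57: everything else → 7.25% + 0% municipal = 7.25% → £2.72
Canvas tote bag £8.97: everything else → 7.25% + 0% municipal = 7.25% → £0.65
Storage bin £14.30: everything else → 7.25% + 0% municipal = 7.25% → £1.04
Total tax = £0.31 + £2.72 + £0.65 + £1.04 = £4.72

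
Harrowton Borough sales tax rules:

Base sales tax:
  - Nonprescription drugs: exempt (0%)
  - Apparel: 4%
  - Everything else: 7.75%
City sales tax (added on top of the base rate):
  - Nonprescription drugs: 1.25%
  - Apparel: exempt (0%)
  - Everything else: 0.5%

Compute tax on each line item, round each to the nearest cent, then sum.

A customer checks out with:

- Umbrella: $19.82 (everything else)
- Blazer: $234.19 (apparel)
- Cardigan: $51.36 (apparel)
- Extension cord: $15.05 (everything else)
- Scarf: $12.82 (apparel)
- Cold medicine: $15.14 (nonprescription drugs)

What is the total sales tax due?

Umbrella $19.82: everything else → 7.75% + 0.5% city = 8.25% → $1.64
Blazer $234.19: apparel → 4% + 0% city = 4% → $9.37
Cardigan $51.36: apparel → 4% + 0% city = 4% → $2.05
Extension cord $15.05: everything else → 7.75% + 0.5% city = 8.25% → $1.24
Scarf $12.82: apparel → 4% + 0% city = 4% → $0.51
Cold medicine $15.14: nonprescription drugs → 0% + 1.25% city = 1.25% → $0.19
Total tax = $1.64 + $9.37 + $2.05 + $1.24 + $0.51 + $0.19 = $15.00

$15.00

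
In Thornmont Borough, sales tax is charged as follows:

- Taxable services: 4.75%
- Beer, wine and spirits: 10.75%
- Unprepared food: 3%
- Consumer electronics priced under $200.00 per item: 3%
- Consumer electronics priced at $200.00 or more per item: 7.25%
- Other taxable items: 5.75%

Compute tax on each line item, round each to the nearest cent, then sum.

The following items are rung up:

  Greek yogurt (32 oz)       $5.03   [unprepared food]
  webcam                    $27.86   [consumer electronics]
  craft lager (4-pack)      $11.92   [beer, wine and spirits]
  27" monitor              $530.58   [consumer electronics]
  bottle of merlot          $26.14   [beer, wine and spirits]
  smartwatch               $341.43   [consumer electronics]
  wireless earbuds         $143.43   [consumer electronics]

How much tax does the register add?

$72.60

Greek yogurt (32 oz) $5.03: unprepared food → 3% → $0.15
Webcam $27.86: consumer electronics, under $200.00 → 3% → $0.84
Craft lager (4-pack) $11.92: beer, wine and spirits → 10.75% → $1.28
27" monitor $530.58: consumer electronics, $200.00 or more → 7.25% → $38.47
Bottle of merlot $26.14: beer, wine and spirits → 10.75% → $2.81
Smartwatch $341.43: consumer electronics, $200.00 or more → 7.25% → $24.75
Wireless earbuds $143.43: consumer electronics, under $200.00 → 3% → $4.30
Total tax = $0.15 + $0.84 + $1.28 + $38.47 + $2.81 + $24.75 + $4.30 = $72.60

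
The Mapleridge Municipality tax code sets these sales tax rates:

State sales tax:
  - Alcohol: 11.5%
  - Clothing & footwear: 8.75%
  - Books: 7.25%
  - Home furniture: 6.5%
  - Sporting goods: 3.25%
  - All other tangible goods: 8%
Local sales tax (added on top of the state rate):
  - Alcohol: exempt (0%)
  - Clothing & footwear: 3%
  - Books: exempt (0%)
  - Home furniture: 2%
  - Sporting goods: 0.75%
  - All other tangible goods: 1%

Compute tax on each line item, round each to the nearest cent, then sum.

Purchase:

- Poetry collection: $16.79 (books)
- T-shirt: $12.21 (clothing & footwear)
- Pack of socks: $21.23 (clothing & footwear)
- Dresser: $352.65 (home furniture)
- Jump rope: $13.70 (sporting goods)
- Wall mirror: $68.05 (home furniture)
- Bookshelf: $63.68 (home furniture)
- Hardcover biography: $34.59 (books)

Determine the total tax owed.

$49.37

Poetry collection $16.79: books → 7.25% + 0% local = 7.25% → $1.22
T-shirt $12.21: clothing & footwear → 8.75% + 3% local = 11.75% → $1.43
Pack of socks $21.23: clothing & footwear → 8.75% + 3% local = 11.75% → $2.49
Dresser $352.65: home furniture → 6.5% + 2% local = 8.5% → $29.98
Jump rope $13.70: sporting goods → 3.25% + 0.75% local = 4% → $0.55
Wall mirror $68.05: home furniture → 6.5% + 2% local = 8.5% → $5.78
Bookshelf $63.68: home furniture → 6.5% + 2% local = 8.5% → $5.41
Hardcover biography $34.59: books → 7.25% + 0% local = 7.25% → $2.51
Total tax = $1.22 + $1.43 + $2.49 + $29.98 + $0.55 + $5.78 + $5.41 + $2.51 = $49.37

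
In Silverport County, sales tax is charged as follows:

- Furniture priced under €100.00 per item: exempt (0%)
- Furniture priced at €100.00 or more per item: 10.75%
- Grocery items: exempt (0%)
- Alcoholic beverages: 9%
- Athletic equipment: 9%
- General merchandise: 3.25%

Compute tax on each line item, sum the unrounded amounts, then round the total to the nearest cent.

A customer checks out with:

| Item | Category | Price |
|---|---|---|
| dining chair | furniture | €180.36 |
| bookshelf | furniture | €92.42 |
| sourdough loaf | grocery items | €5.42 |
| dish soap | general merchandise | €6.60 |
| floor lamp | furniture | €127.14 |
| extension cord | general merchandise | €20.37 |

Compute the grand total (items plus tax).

€466.24

Dining chair €180.36: furniture, €100.00 or more → 10.75% → €19.3887
Bookshelf €92.42: furniture, under €100.00 → 0% → €0.00
Sourdough loaf €5.42: grocery items → 0% → €0.00
Dish soap €6.60: general merchandise → 3.25% → €0.2145
Floor lamp €127.14: furniture, €100.00 or more → 10.75% → €13.66755
Extension cord €20.37: general merchandise → 3.25% → €0.662025
Subtotal = €432.31; unrounded tax = €33.932775 → €33.93; total due = €466.24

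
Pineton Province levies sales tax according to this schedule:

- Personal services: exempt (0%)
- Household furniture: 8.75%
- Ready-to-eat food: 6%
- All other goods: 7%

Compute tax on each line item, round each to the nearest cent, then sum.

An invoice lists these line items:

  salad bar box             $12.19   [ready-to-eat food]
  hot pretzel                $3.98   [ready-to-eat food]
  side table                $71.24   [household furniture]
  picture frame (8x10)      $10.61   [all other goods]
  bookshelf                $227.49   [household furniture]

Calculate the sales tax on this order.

Salad bar box $12.19: ready-to-eat food → 6% → $0.73
Hot pretzel $3.98: ready-to-eat food → 6% → $0.24
Side table $71.24: household furniture → 8.75% → $6.23
Picture frame (8x10) $10.61: all other goods → 7% → $0.74
Bookshelf $227.49: household furniture → 8.75% → $19.91
Total tax = $0.73 + $0.24 + $6.23 + $0.74 + $19.91 = $27.85

$27.85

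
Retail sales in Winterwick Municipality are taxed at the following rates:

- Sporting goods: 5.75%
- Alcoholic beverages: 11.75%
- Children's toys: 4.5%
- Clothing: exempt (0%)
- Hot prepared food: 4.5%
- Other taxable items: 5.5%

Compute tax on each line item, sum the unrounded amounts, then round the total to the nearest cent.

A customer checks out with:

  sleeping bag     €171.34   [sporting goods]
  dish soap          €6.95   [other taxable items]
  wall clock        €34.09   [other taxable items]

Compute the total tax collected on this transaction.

€12.11

Sleeping bag €171.34: sporting goods → 5.75% → €9.85205
Dish soap €6.95: other taxable items → 5.5% → €0.38225
Wall clock €34.09: other taxable items → 5.5% → €1.87495
Unrounded tax sum = €12.10925 → €12.11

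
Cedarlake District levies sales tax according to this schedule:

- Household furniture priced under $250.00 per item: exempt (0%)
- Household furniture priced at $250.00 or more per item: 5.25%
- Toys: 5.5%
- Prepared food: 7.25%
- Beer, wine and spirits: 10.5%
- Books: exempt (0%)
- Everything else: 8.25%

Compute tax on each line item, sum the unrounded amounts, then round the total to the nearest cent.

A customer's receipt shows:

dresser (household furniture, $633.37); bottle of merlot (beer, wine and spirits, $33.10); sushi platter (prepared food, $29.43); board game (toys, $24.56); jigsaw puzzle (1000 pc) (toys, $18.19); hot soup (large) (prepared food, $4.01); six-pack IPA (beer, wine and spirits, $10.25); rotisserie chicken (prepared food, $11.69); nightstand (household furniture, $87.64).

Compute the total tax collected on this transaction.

Dresser $633.37: household furniture, $250.00 or more → 5.25% → $33.251925
Bottle of merlot $33.10: beer, wine and spirits → 10.5% → $3.4755
Sushi platter $29.43: prepared food → 7.25% → $2.133675
Board game $24.56: toys → 5.5% → $1.3508
Jigsaw puzzle (1000 pc) $18.19: toys → 5.5% → $1.00045
Hot soup (large) $4.01: prepared food → 7.25% → $0.290725
Six-pack IPA $10.25: beer, wine and spirits → 10.5% → $1.07625
Rotisserie chicken $11.69: prepared food → 7.25% → $0.847525
Nightstand $87.64: household furniture, under $250.00 → 0% → $0.00
Unrounded tax sum = $43.42685 → $43.43

$43.43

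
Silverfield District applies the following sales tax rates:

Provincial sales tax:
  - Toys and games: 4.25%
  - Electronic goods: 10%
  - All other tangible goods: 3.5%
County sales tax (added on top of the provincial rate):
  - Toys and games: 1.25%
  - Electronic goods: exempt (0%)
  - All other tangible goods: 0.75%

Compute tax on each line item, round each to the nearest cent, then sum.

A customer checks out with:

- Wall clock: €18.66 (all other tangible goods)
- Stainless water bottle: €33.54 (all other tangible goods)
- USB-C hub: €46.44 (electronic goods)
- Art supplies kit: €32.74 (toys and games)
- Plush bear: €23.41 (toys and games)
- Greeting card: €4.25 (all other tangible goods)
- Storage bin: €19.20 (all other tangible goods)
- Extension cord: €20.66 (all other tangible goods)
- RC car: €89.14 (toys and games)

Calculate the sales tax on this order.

€16.73

Wall clock €18.66: all other tangible goods → 3.5% + 0.75% county = 4.25% → €0.79
Stainless water bottle €33.54: all other tangible goods → 3.5% + 0.75% county = 4.25% → €1.43
USB-C hub €46.44: electronic goods → 10% + 0% county = 10% → €4.64
Art supplies kit €32.74: toys and games → 4.25% + 1.25% county = 5.5% → €1.80
Plush bear €23.41: toys and games → 4.25% + 1.25% county = 5.5% → €1.29
Greeting card €4.25: all other tangible goods → 3.5% + 0.75% county = 4.25% → €0.18
Storage bin €19.20: all other tangible goods → 3.5% + 0.75% county = 4.25% → €0.82
Extension cord €20.66: all other tangible goods → 3.5% + 0.75% county = 4.25% → €0.88
RC car €89.14: toys and games → 4.25% + 1.25% county = 5.5% → €4.90
Total tax = €0.79 + €1.43 + €4.64 + €1.80 + €1.29 + €0.18 + €0.82 + €0.88 + €4.90 = €16.73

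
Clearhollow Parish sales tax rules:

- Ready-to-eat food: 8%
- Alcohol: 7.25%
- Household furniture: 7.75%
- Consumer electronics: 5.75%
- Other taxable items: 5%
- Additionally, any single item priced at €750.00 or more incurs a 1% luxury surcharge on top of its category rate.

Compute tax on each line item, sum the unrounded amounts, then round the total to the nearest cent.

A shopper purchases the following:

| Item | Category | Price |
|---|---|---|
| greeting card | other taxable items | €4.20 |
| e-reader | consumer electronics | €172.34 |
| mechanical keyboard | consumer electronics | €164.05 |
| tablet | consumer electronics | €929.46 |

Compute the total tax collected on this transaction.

Greeting card €4.20: other taxable items → 5% → €0.21
E-reader €172.34: consumer electronics → 5.75% → €9.90955
Mechanical keyboard €164.05: consumer electronics → 5.75% → €9.432875
Tablet €929.46: consumer electronics → 5.75% + 1% surcharge = 6.75% → €62.73855
Unrounded tax sum = €82.290975 → €82.29

€82.29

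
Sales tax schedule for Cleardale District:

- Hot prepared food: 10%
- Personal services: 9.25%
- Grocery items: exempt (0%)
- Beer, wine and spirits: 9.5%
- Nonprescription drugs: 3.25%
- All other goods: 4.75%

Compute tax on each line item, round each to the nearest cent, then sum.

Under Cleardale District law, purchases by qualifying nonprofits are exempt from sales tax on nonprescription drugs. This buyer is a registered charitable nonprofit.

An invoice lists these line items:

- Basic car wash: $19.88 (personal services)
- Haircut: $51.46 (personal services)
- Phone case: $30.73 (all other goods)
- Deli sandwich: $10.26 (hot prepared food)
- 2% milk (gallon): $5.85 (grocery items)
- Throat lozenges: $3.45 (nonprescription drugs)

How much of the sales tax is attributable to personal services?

Basic car wash $19.88: personal services → 9.25% → $1.84
Haircut $51.46: personal services → 9.25% → $4.76
Tax on personal services = $1.84 + $4.76 = $6.60

$6.60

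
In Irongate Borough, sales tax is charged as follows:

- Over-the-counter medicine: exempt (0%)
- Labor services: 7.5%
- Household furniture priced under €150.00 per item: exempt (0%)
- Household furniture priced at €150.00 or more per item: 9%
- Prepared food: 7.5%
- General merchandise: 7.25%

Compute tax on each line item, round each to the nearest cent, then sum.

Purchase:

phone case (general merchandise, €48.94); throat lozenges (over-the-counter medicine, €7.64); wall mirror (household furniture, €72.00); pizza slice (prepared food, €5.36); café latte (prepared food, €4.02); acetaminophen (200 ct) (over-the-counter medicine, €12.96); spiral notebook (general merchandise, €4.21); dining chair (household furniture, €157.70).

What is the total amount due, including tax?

Phone case €48.94: general merchandise → 7.25% → €3.55
Throat lozenges €7.64: over-the-counter medicine → 0% → €0.00
Wall mirror €72.00: household furniture, under €150.00 → 0% → €0.00
Pizza slice €5.36: prepared food → 7.5% → €0.40
Café latte €4.02: prepared food → 7.5% → €0.30
Acetaminophen (200 ct) €12.96: over-the-counter medicine → 0% → €0.00
Spiral notebook €4.21: general merchandise → 7.25% → €0.31
Dining chair €157.70: household furniture, €150.00 or more → 9% → €14.19
Subtotal = €312.83; tax = €18.75; total due = €331.58

€331.58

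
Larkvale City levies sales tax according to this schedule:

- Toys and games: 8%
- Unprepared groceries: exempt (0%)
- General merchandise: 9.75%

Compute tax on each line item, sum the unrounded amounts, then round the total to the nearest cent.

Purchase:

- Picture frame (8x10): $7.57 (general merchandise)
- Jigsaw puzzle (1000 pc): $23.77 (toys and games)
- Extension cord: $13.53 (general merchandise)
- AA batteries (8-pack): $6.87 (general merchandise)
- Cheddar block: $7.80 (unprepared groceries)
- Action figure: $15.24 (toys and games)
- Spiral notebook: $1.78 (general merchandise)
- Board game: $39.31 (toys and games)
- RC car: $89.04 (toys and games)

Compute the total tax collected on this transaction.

Picture frame (8x10) $7.57: general merchandise → 9.75% → $0.738075
Jigsaw puzzle (1000 pc) $23.77: toys and games → 8% → $1.9016
Extension cord $13.53: general merchandise → 9.75% → $1.319175
AA batteries (8-pack) $6.87: general merchandise → 9.75% → $0.669825
Cheddar block $7.80: unprepared groceries → 0% → $0.00
Action figure $15.24: toys and games → 8% → $1.2192
Spiral notebook $1.78: general merchandise → 9.75% → $0.17355
Board game $39.31: toys and games → 8% → $3.1448
RC car $89.04: toys and games → 8% → $7.1232
Unrounded tax sum = $16.289425 → $16.29

$16.29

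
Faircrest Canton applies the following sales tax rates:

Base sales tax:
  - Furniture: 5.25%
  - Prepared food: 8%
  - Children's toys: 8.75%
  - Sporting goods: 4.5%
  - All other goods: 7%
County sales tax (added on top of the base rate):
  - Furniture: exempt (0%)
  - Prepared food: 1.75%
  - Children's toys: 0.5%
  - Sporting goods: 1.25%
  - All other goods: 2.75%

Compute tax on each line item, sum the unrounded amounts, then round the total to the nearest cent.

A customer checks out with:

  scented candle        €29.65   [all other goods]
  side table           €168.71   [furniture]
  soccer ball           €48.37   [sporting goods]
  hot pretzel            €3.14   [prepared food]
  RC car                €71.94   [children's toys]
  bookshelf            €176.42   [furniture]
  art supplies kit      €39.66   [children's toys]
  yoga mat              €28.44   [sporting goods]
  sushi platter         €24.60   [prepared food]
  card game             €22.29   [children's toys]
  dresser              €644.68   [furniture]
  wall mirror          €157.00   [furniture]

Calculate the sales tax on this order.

Scented candle €29.65: all other goods → 7% + 2.75% county = 9.75% → €2.890875
Side table €168.71: furniture → 5.25% + 0% county = 5.25% → €8.857275
Soccer ball €48.37: sporting goods → 4.5% + 1.25% county = 5.75% → €2.781275
Hot pretzel €3.14: prepared food → 8% + 1.75% county = 9.75% → €0.30615
RC car €71.94: children's toys → 8.75% + 0.5% county = 9.25% → €6.65445
Bookshelf €176.42: furniture → 5.25% + 0% county = 5.25% → €9.26205
Art supplies kit €39.66: children's toys → 8.75% + 0.5% county = 9.25% → €3.66855
Yoga mat €28.44: sporting goods → 4.5% + 1.25% county = 5.75% → €1.6353
Sushi platter €24.60: prepared food → 8% + 1.75% county = 9.75% → €2.3985
Card game €22.29: children's toys → 8.75% + 0.5% county = 9.25% → €2.061825
Dresser €644.68: furniture → 5.25% + 0% county = 5.25% → €33.8457
Wall mirror €157.00: furniture → 5.25% + 0% county = 5.25% → €8.2425
Unrounded tax sum = €82.60445 → €82.60

€82.60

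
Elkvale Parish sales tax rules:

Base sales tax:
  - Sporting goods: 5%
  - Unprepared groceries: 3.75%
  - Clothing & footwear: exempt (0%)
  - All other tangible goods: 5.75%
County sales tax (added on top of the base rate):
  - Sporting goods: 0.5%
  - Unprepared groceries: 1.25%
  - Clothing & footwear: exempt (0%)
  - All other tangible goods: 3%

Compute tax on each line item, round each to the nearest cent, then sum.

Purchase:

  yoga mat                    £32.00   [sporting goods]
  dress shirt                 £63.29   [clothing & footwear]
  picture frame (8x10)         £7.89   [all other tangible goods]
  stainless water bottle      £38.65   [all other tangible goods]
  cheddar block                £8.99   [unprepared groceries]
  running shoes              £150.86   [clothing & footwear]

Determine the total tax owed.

£6.28

Yoga mat £32.00: sporting goods → 5% + 0.5% county = 5.5% → £1.76
Dress shirt £63.29: clothing & footwear → 0% + 0% county = 0% → £0.00
Picture frame (8x10) £7.89: all other tangible goods → 5.75% + 3% county = 8.75% → £0.69
Stainless water bottle £38.65: all other tangible goods → 5.75% + 3% county = 8.75% → £3.38
Cheddar block £8.99: unprepared groceries → 3.75% + 1.25% county = 5% → £0.45
Running shoes £150.86: clothing & footwear → 0% + 0% county = 0% → £0.00
Total tax = £1.76 + £0.69 + £3.38 + £0.45 = £6.28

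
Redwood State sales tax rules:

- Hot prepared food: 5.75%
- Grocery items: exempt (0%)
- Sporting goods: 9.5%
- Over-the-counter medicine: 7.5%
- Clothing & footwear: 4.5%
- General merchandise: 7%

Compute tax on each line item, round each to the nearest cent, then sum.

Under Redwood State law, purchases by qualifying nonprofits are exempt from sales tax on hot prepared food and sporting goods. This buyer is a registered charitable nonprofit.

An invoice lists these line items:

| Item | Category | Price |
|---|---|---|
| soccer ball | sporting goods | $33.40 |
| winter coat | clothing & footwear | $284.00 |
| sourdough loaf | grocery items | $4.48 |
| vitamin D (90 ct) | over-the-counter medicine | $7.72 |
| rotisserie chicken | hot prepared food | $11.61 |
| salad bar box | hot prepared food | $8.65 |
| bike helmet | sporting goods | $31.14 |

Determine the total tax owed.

Soccer ball $33.40: sporting goods, buyer-exempt → 0% → $0.00
Winter coat $284.00: clothing & footwear → 4.5% → $12.78
Sourdough loaf $4.48: grocery items → 0% → $0.00
Vitamin D (90 ct) $7.72: over-the-counter medicine → 7.5% → $0.58
Rotisserie chicken $11.61: hot prepared food, buyer-exempt → 0% → $0.00
Salad bar box $8.65: hot prepared food, buyer-exempt → 0% → $0.00
Bike helmet $31.14: sporting goods, buyer-exempt → 0% → $0.00
Total tax = $12.78 + $0.58 = $13.36

$13.36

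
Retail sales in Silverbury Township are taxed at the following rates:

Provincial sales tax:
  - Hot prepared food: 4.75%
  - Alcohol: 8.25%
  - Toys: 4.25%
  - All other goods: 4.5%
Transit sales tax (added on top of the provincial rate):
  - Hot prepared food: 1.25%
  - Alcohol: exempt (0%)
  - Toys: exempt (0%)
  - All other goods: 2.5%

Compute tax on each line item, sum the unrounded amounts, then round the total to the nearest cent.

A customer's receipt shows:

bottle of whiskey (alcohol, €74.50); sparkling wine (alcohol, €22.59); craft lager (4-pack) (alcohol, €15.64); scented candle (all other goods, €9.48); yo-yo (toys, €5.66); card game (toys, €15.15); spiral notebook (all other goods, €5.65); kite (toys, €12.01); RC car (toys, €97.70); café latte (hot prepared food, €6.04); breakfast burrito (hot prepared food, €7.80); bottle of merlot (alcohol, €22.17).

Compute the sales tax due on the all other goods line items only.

€1.06

Scented candle €9.48: all other goods → 4.5% + 2.5% transit = 7% → €0.6636
Spiral notebook €5.65: all other goods → 4.5% + 2.5% transit = 7% → €0.3955
Tax on all other goods: unrounded sum = €1.0591 → €1.06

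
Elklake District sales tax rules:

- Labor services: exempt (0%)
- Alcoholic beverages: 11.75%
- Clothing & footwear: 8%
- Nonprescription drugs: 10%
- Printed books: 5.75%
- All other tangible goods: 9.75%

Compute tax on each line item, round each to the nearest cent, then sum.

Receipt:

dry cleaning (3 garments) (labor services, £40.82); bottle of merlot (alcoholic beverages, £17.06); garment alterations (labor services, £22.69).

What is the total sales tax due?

Dry cleaning (3 garments) £40.82: labor services → 0% → £0.00
Bottle of merlot £17.06: alcoholic beverages → 11.75% → £2.00
Garment alterations £22.69: labor services → 0% → £0.00
Total tax = £2.00

£2.00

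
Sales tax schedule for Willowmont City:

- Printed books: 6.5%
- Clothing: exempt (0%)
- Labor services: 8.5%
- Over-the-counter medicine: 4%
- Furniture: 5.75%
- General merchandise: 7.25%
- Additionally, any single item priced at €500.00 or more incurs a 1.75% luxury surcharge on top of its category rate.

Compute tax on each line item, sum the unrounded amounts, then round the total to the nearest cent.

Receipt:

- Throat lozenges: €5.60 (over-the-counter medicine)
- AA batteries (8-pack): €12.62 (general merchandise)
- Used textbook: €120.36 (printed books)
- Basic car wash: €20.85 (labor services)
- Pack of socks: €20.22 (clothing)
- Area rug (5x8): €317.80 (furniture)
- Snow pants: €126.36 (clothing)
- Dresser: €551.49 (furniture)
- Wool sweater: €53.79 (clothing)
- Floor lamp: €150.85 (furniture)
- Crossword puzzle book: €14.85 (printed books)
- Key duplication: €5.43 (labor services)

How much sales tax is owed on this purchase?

Throat lozenges €5.60: over-the-counter medicine → 4% → €0.224
AA batteries (8-pack) €12.62: general merchandise → 7.25% → €0.91495
Used textbook €120.36: printed books → 6.5% → €7.8234
Basic car wash €20.85: labor services → 8.5% → €1.77225
Pack of socks €20.22: clothing → 0% → €0.00
Area rug (5x8) €317.80: furniture → 5.75% → €18.2735
Snow pants €126.36: clothing → 0% → €0.00
Dresser €551.49: furniture → 5.75% + 1.75% surcharge = 7.5% → €41.36175
Wool sweater €53.79: clothing → 0% → €0.00
Floor lamp €150.85: furniture → 5.75% → €8.673875
Crossword puzzle book €14.85: printed books → 6.5% → €0.96525
Key duplication €5.43: labor services → 8.5% → €0.46155
Unrounded tax sum = €80.470525 → €80.47

€80.47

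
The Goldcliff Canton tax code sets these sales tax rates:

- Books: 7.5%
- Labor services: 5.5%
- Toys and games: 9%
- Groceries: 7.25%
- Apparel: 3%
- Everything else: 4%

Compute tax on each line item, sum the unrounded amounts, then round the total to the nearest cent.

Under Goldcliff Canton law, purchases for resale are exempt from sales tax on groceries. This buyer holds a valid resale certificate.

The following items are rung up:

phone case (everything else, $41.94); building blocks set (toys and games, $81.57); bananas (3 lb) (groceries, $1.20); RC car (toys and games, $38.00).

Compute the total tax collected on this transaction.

Phone case $41.94: everything else → 4% → $1.6776
Building blocks set $81.57: toys and games → 9% → $7.3413
Bananas (3 lb) $1.20: groceries, buyer-exempt → 0% → $0.00
RC car $38.00: toys and games → 9% → $3.42
Unrounded tax sum = $12.4389 → $12.44

$12.44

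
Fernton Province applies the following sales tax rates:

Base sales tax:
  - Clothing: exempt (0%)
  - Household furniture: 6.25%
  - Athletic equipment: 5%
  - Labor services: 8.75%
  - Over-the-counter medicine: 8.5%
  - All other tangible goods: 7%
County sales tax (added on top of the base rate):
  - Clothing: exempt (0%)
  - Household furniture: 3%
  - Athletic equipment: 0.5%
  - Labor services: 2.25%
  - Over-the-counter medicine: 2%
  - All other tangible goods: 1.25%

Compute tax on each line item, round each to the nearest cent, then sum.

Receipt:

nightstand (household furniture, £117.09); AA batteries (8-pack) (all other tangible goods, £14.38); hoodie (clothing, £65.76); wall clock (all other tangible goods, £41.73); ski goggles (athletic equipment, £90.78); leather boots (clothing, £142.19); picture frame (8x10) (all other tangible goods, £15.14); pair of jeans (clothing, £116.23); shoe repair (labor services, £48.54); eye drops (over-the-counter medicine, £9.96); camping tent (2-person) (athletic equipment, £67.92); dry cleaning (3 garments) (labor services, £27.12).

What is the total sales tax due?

Nightstand £117.09: household furniture → 6.25% + 3% county = 9.25% → £10.83
AA batteries (8-pack) £14.38: all other tangible goods → 7% + 1.25% county = 8.25% → £1.19
Hoodie £65.76: clothing → 0% + 0% county = 0% → £0.00
Wall clock £41.73: all other tangible goods → 7% + 1.25% county = 8.25% → £3.44
Ski goggles £90.78: athletic equipment → 5% + 0.5% county = 5.5% → £4.99
Leather boots £142.19: clothing → 0% + 0% county = 0% → £0.00
Picture frame (8x10) £15.14: all other tangible goods → 7% + 1.25% county = 8.25% → £1.25
Pair of jeans £116.23: clothing → 0% + 0% county = 0% → £0.00
Shoe repair £48.54: labor services → 8.75% + 2.25% county = 11% → £5.34
Eye drops £9.96: over-the-counter medicine → 8.5% + 2% county = 10.5% → £1.05
Camping tent (2-person) £67.92: athletic equipment → 5% + 0.5% county = 5.5% → £3.74
Dry cleaning (3 garments) £27.12: labor services → 8.75% + 2.25% county = 11% → £2.98
Total tax = £10.83 + £1.19 + £3.44 + £4.99 + £1.25 + £5.34 + £1.05 + £3.74 + £2.98 = £34.81

£34.81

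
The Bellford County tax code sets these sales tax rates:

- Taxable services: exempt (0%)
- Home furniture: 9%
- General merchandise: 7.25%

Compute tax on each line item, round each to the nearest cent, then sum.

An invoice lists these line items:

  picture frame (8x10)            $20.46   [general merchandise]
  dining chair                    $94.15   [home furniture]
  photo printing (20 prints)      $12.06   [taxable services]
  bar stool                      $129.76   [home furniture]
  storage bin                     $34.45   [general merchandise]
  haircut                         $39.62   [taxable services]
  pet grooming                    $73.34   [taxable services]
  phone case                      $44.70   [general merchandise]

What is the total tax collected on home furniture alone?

$20.15

Dining chair $94.15: home furniture → 9% → $8.47
Bar stool $129.76: home furniture → 9% → $11.68
Tax on home furniture = $8.47 + $11.68 = $20.15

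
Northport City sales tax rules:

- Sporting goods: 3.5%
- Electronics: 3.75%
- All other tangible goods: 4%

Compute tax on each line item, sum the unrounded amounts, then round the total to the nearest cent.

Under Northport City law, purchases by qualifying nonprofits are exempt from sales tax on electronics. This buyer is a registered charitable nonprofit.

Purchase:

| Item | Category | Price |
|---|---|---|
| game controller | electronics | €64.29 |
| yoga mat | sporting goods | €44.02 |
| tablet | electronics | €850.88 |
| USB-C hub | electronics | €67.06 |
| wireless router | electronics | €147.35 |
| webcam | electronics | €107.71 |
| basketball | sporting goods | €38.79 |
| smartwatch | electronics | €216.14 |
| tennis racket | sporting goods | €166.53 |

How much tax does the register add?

€8.73

Game controller €64.29: electronics, buyer-exempt → 0% → €0.00
Yoga mat €44.02: sporting goods → 3.5% → €1.5407
Tablet €850.88: electronics, buyer-exempt → 0% → €0.00
USB-C hub €67.06: electronics, buyer-exempt → 0% → €0.00
Wireless router €147.35: electronics, buyer-exempt → 0% → €0.00
Webcam €107.71: electronics, buyer-exempt → 0% → €0.00
Basketball €38.79: sporting goods → 3.5% → €1.35765
Smartwatch €216.14: electronics, buyer-exempt → 0% → €0.00
Tennis racket €166.53: sporting goods → 3.5% → €5.82855
Unrounded tax sum = €8.7269 → €8.73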